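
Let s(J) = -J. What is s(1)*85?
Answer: -85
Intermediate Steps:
s(1)*85 = -1*1*85 = -1*85 = -85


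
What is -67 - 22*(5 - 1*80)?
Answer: 1583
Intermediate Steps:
-67 - 22*(5 - 1*80) = -67 - 22*(5 - 80) = -67 - 22*(-75) = -67 + 1650 = 1583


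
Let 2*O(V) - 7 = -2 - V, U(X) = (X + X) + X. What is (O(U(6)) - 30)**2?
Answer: 5329/4 ≈ 1332.3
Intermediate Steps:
U(X) = 3*X (U(X) = 2*X + X = 3*X)
O(V) = 5/2 - V/2 (O(V) = 7/2 + (-2 - V)/2 = 7/2 + (-1 - V/2) = 5/2 - V/2)
(O(U(6)) - 30)**2 = ((5/2 - 3*6/2) - 30)**2 = ((5/2 - 1/2*18) - 30)**2 = ((5/2 - 9) - 30)**2 = (-13/2 - 30)**2 = (-73/2)**2 = 5329/4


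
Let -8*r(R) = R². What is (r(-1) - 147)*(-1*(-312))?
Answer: -45903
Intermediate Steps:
r(R) = -R²/8
(r(-1) - 147)*(-1*(-312)) = (-⅛*(-1)² - 147)*(-1*(-312)) = (-⅛*1 - 147)*312 = (-⅛ - 147)*312 = -1177/8*312 = -45903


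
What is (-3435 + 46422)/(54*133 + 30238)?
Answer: 42987/37420 ≈ 1.1488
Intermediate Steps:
(-3435 + 46422)/(54*133 + 30238) = 42987/(7182 + 30238) = 42987/37420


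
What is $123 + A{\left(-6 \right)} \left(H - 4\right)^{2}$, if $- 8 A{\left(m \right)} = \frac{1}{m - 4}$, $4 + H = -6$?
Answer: $\frac{2509}{20} \approx 125.45$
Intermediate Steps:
$H = -10$ ($H = -4 - 6 = -10$)
$A{\left(m \right)} = - \frac{1}{8 \left(-4 + m\right)}$ ($A{\left(m \right)} = - \frac{1}{8 \left(m - 4\right)} = - \frac{1}{8 \left(-4 + m\right)}$)
$123 + A{\left(-6 \right)} \left(H - 4\right)^{2} = 123 + - \frac{1}{-32 + 8 \left(-6\right)} \left(-10 - 4\right)^{2} = 123 + - \frac{1}{-32 - 48} \left(-14\right)^{2} = 123 + - \frac{1}{-80} \cdot 196 = 123 + \left(-1\right) \left(- \frac{1}{80}\right) 196 = 123 + \frac{1}{80} \cdot 196 = 123 + \frac{49}{20} = \frac{2509}{20}$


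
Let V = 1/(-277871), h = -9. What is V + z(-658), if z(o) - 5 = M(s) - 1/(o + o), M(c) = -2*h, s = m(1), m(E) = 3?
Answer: 8410875983/365678236 ≈ 23.001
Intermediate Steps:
s = 3
M(c) = 18 (M(c) = -2*(-9) = 18)
z(o) = 23 - 1/(2*o) (z(o) = 5 + (18 - 1/(o + o)) = 5 + (18 - 1/(2*o)) = 23 - 1/(2*o))
V = -1/277871 ≈ -3.5988e-6
V + z(-658) = -1/277871 + (23 - 1/2/(-658)) = -1/277871 + (23 - 1/2*(-1/658)) = -1/277871 + (23 + 1/1316) = -1/277871 + 30269/1316 = 8410875983/365678236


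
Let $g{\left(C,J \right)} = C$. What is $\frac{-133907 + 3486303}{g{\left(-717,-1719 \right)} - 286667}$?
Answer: $- \frac{838099}{71846} \approx -11.665$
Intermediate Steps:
$\frac{-133907 + 3486303}{g{\left(-717,-1719 \right)} - 286667} = \frac{-133907 + 3486303}{-717 - 286667} = \frac{3352396}{-287384} = 3352396 \left(- \frac{1}{287384}\right) = - \frac{838099}{71846}$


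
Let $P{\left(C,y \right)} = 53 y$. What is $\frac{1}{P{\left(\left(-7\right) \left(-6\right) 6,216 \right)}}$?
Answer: $\frac{1}{11448} \approx 8.7352 \cdot 10^{-5}$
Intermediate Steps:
$\frac{1}{P{\left(\left(-7\right) \left(-6\right) 6,216 \right)}} = \frac{1}{53 \cdot 216} = \frac{1}{11448}$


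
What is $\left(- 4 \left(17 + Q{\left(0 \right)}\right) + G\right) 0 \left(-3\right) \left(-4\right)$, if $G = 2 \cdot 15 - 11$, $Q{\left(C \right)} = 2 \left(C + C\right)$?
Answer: $0$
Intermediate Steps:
$Q{\left(C \right)} = 4 C$ ($Q{\left(C \right)} = 2 \cdot 2 C = 4 C$)
$G = 19$ ($G = 30 - 11 = 19$)
$\left(- 4 \left(17 + Q{\left(0 \right)}\right) + G\right) 0 \left(-3\right) \left(-4\right) = \left(- 4 \left(17 + 4 \cdot 0\right) + 19\right) 0 \left(-3\right) \left(-4\right) = \left(- 4 \left(17 + 0\right) + 19\right) 0 \left(-4\right) = \left(\left(-4\right) 17 + 19\right) 0 = \left(-68 + 19\right) 0 = \left(-49\right) 0 = 0$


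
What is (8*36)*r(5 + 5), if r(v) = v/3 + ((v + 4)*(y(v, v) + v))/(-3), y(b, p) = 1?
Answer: -13824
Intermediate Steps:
r(v) = v/3 - (1 + v)*(4 + v)/3 (r(v) = v/3 + ((v + 4)*(1 + v))/(-3) = v*(1/3) + ((4 + v)*(1 + v))*(-1/3) = v/3 + ((1 + v)*(4 + v))*(-1/3) = v/3 - (1 + v)*(4 + v)/3)
(8*36)*r(5 + 5) = (8*36)*(-4/3 - 4*(5 + 5)/3 - (5 + 5)**2/3) = 288*(-4/3 - 4/3*10 - 1/3*10**2) = 288*(-4/3 - 40/3 - 1/3*100) = 288*(-4/3 - 40/3 - 100/3) = 288*(-48) = -13824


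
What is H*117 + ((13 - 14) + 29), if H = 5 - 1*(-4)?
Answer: 1081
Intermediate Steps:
H = 9 (H = 5 + 4 = 9)
H*117 + ((13 - 14) + 29) = 9*117 + ((13 - 14) + 29) = 1053 + (-1 + 29) = 1053 + 28 = 1081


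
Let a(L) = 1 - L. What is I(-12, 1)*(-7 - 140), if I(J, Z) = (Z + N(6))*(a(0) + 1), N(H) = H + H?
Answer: -3822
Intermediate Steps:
N(H) = 2*H
I(J, Z) = 24 + 2*Z (I(J, Z) = (Z + 2*6)*((1 - 1*0) + 1) = (Z + 12)*((1 + 0) + 1) = (12 + Z)*(1 + 1) = (12 + Z)*2 = 24 + 2*Z)
I(-12, 1)*(-7 - 140) = (24 + 2*1)*(-7 - 140) = (24 + 2)*(-147) = 26*(-147) = -3822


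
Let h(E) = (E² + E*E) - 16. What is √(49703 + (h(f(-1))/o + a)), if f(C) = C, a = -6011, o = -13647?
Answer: √8137224879486/13647 ≈ 209.03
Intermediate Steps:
h(E) = -16 + 2*E² (h(E) = (E² + E²) - 16 = 2*E² - 16 = -16 + 2*E²)
√(49703 + (h(f(-1))/o + a)) = √(49703 + ((-16 + 2*(-1)²)/(-13647) - 6011)) = √(49703 + ((-16 + 2*1)*(-1/13647) - 6011)) = √(49703 + ((-16 + 2)*(-1/13647) - 6011)) = √(49703 + (-14*(-1/13647) - 6011)) = √(49703 + (14/13647 - 6011)) = √(49703 - 82032103/13647) = √(596264738/13647) = √8137224879486/13647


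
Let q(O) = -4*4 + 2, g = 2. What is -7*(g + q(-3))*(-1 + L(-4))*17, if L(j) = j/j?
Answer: 0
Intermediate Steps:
L(j) = 1
q(O) = -14 (q(O) = -16 + 2 = -14)
-7*(g + q(-3))*(-1 + L(-4))*17 = -7*(2 - 14)*(-1 + 1)*17 = -(-84)*0*17 = -7*0*17 = 0*17 = 0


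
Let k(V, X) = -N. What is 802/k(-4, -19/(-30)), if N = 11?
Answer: -802/11 ≈ -72.909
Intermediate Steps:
k(V, X) = -11 (k(V, X) = -1*11 = -11)
802/k(-4, -19/(-30)) = 802/(-11) = 802*(-1/11) = -802/11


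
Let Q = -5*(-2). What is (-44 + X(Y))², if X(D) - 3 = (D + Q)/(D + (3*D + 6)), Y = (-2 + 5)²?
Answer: 2900209/1764 ≈ 1644.1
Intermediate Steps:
Q = 10
Y = 9 (Y = 3² = 9)
X(D) = 3 + (10 + D)/(6 + 4*D) (X(D) = 3 + (D + 10)/(D + (3*D + 6)) = 3 + (10 + D)/(D + (6 + 3*D)) = 3 + (10 + D)/(6 + 4*D))
(-44 + X(Y))² = (-44 + (28 + 13*9)/(2*(3 + 2*9)))² = (-44 + (28 + 117)/(2*(3 + 18)))² = (-44 + (½)*145/21)² = (-44 + (½)*(1/21)*145)² = (-44 + 145/42)² = (-1703/42)² = 2900209/1764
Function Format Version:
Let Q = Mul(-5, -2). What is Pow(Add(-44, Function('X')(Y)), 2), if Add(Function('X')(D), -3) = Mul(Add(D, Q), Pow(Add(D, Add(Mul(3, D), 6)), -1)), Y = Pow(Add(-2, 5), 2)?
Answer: Rational(2900209, 1764) ≈ 1644.1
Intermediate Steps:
Q = 10
Y = 9 (Y = Pow(3, 2) = 9)
Function('X')(D) = Add(3, Mul(Pow(Add(6, Mul(4, D)), -1), Add(10, D))) (Function('X')(D) = Add(3, Mul(Add(D, 10), Pow(Add(D, Add(Mul(3, D), 6)), -1))) = Add(3, Mul(Add(10, D), Pow(Add(D, Add(6, Mul(3, D))), -1))) = Add(3, Mul(Add(10, D), Pow(Add(6, Mul(4, D)), -1))) = Add(3, Mul(Pow(Add(6, Mul(4, D)), -1), Add(10, D))))
Pow(Add(-44, Function('X')(Y)), 2) = Pow(Add(-44, Mul(Rational(1, 2), Pow(Add(3, Mul(2, 9)), -1), Add(28, Mul(13, 9)))), 2) = Pow(Add(-44, Mul(Rational(1, 2), Pow(Add(3, 18), -1), Add(28, 117))), 2) = Pow(Add(-44, Mul(Rational(1, 2), Pow(21, -1), 145)), 2) = Pow(Add(-44, Mul(Rational(1, 2), Rational(1, 21), 145)), 2) = Pow(Add(-44, Rational(145, 42)), 2) = Pow(Rational(-1703, 42), 2) = Rational(2900209, 1764)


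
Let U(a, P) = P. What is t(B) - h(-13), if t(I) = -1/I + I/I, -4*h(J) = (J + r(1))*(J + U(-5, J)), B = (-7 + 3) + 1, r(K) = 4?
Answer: 359/6 ≈ 59.833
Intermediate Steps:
B = -3 (B = -4 + 1 = -3)
h(J) = -J*(4 + J)/2 (h(J) = -(J + 4)*(J + J)/4 = -(4 + J)*2*J/4 = -J*(4 + J)/2)
t(I) = 1 - 1/I (t(I) = -1/I + 1 = 1 - 1/I)
t(B) - h(-13) = (-1 - 3)/(-3) - (-13)*(-4 - 1*(-13))/2 = -⅓*(-4) - (-13)*(-4 + 13)/2 = 4/3 - (-13)*9/2 = 4/3 - 1*(-117/2) = 4/3 + 117/2 = 359/6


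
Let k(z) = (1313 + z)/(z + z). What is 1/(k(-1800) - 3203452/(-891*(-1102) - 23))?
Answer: -3534692400/11054261867 ≈ -0.31976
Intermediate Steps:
k(z) = (1313 + z)/(2*z) (k(z) = (1313 + z)/((2*z)) = (1313 + z)*(1/(2*z)) = (1313 + z)/(2*z))
1/(k(-1800) - 3203452/(-891*(-1102) - 23)) = 1/((1/2)*(1313 - 1800)/(-1800) - 3203452/(-891*(-1102) - 23)) = 1/((1/2)*(-1/1800)*(-487) - 3203452/(981882 - 23)) = 1/(487/3600 - 3203452/981859) = 1/(-11054261867/3534692400) = -3534692400/11054261867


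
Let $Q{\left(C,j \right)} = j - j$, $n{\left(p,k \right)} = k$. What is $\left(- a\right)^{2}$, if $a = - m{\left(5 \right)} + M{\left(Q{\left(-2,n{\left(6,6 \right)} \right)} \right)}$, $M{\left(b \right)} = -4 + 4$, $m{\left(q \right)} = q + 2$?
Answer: $49$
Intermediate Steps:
$m{\left(q \right)} = 2 + q$
$Q{\left(C,j \right)} = 0$
$M{\left(b \right)} = 0$
$a = -7$ ($a = - (2 + 5) + 0 = \left(-1\right) 7 + 0 = -7 + 0 = -7$)
$\left(- a\right)^{2} = \left(\left(-1\right) \left(-7\right)\right)^{2} = 7^{2} = 49$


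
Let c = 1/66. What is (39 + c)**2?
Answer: 6630625/4356 ≈ 1522.2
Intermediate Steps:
c = 1/66 ≈ 0.015152
(39 + c)**2 = (39 + 1/66)**2 = (2575/66)**2 = 6630625/4356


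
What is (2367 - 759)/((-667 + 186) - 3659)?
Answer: -134/345 ≈ -0.38841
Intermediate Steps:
(2367 - 759)/((-667 + 186) - 3659) = 1608/(-481 - 3659) = 1608/(-4140) = 1608*(-1/4140) = -134/345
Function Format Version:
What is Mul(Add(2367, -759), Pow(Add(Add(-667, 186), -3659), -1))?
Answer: Rational(-134, 345) ≈ -0.38841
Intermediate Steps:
Mul(Add(2367, -759), Pow(Add(Add(-667, 186), -3659), -1)) = Mul(1608, Pow(Add(-481, -3659), -1)) = Mul(1608, Pow(-4140, -1)) = Mul(1608, Rational(-1, 4140)) = Rational(-134, 345)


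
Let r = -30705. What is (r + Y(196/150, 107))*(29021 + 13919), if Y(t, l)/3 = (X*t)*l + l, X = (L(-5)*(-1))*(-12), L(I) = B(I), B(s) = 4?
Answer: -2200863936/5 ≈ -4.4017e+8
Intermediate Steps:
L(I) = 4
X = 48 (X = (4*(-1))*(-12) = -4*(-12) = 48)
Y(t, l) = 3*l + 144*l*t (Y(t, l) = 3*((48*t)*l + l) = 3*(48*l*t + l) = 3*(l + 48*l*t) = 3*l + 144*l*t)
(r + Y(196/150, 107))*(29021 + 13919) = (-30705 + 3*107*(1 + 48*(196/150)))*(29021 + 13919) = (-30705 + 3*107*(1 + 48*(196*(1/150))))*42940 = (-30705 + 3*107*(1 + 48*(98/75)))*42940 = (-30705 + 3*107*(1 + 1568/25))*42940 = (-30705 + 3*107*(1593/25))*42940 = (-30705 + 511353/25)*42940 = -256272/25*42940 = -2200863936/5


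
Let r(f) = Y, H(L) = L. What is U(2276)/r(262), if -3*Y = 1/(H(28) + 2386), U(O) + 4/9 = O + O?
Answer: -98887096/3 ≈ -3.2962e+7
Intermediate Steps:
U(O) = -4/9 + 2*O (U(O) = -4/9 + (O + O) = -4/9 + 2*O)
Y = -1/7242 (Y = -1/(3*(28 + 2386)) = -1/3/2414 = -1/3*1/2414 = -1/7242 ≈ -0.00013808)
r(f) = -1/7242
U(2276)/r(262) = (-4/9 + 2*2276)/(-1/7242) = (-4/9 + 4552)*(-7242) = (40964/9)*(-7242) = -98887096/3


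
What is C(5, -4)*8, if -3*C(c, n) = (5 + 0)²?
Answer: -200/3 ≈ -66.667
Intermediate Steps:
C(c, n) = -25/3 (C(c, n) = -(5 + 0)²/3 = -⅓*5² = -⅓*25 = -25/3)
C(5, -4)*8 = -25/3*8 = -200/3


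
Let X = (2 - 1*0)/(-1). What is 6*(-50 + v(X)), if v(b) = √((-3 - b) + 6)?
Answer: -300 + 6*√5 ≈ -286.58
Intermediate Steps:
X = -2 (X = (2 + 0)*(-1) = 2*(-1) = -2)
v(b) = √(3 - b)
6*(-50 + v(X)) = 6*(-50 + √(3 - 1*(-2))) = 6*(-50 + √(3 + 2)) = 6*(-50 + √5) = -300 + 6*√5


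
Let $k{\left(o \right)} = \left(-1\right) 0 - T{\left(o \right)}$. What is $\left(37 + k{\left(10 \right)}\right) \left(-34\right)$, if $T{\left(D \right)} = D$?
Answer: $-918$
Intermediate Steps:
$k{\left(o \right)} = - o$ ($k{\left(o \right)} = \left(-1\right) 0 - o = 0 - o = - o$)
$\left(37 + k{\left(10 \right)}\right) \left(-34\right) = \left(37 - 10\right) \left(-34\right) = 27 \left(-34\right) = -918$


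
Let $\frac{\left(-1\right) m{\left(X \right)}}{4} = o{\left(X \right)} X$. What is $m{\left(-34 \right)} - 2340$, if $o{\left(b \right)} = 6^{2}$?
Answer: $2556$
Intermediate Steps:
$o{\left(b \right)} = 36$
$m{\left(X \right)} = - 144 X$ ($m{\left(X \right)} = - 4 \cdot 36 X = - 144 X$)
$m{\left(-34 \right)} - 2340 = \left(-144\right) \left(-34\right) - 2340 = 4896 - 2340 = 2556$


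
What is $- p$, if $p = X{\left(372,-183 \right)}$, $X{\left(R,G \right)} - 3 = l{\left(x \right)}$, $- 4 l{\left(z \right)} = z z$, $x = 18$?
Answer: $78$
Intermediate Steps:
$l{\left(z \right)} = - \frac{z^{2}}{4}$ ($l{\left(z \right)} = - \frac{z z}{4} = - \frac{z^{2}}{4}$)
$X{\left(R,G \right)} = -78$ ($X{\left(R,G \right)} = 3 - \frac{18^{2}}{4} = 3 - 81 = -78$)
$p = -78$
$- p = \left(-1\right) \left(-78\right) = 78$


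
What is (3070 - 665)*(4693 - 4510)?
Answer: 440115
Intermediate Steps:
(3070 - 665)*(4693 - 4510) = 2405*183 = 440115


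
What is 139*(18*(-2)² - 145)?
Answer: -10147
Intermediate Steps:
139*(18*(-2)² - 145) = 139*(18*4 - 145) = 139*(72 - 145) = 139*(-73) = -10147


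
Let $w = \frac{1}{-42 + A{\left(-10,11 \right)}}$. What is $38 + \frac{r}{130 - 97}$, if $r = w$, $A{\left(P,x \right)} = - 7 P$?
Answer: $\frac{35113}{924} \approx 38.001$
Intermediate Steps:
$w = \frac{1}{28}$ ($w = \frac{1}{-42 - -70} = \frac{1}{-42 + 70} = \frac{1}{28} \approx 0.035714$)
$r = \frac{1}{28} \approx 0.035714$
$38 + \frac{r}{130 - 97} = 38 + \frac{1}{28 \left(130 - 97\right)} = 38 + \frac{1}{28 \cdot 33} = 38 + \frac{1}{28} \cdot \frac{1}{33} = 38 + \frac{1}{924} = \frac{35113}{924}$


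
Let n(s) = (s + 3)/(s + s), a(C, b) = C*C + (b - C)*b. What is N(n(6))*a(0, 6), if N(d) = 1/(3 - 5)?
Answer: -18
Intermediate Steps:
a(C, b) = C² + b*(b - C)
n(s) = (3 + s)/(2*s) (n(s) = (3 + s)/((2*s)) = (3 + s)*(1/(2*s)) = (3 + s)/(2*s))
N(d) = -½ (N(d) = 1/(-2) = -½)
N(n(6))*a(0, 6) = -(0² + 6² - 1*0*6)/2 = -(0 + 36 + 0)/2 = -½*36 = -18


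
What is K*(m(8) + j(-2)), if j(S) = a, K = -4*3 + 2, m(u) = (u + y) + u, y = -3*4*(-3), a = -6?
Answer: -460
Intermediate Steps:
y = 36 (y = -12*(-3) = 36)
m(u) = 36 + 2*u (m(u) = (u + 36) + u = (36 + u) + u = 36 + 2*u)
K = -10 (K = -12 + 2 = -10)
j(S) = -6
K*(m(8) + j(-2)) = -10*((36 + 2*8) - 6) = -10*((36 + 16) - 6) = -10*(52 - 6) = -10*46 = -460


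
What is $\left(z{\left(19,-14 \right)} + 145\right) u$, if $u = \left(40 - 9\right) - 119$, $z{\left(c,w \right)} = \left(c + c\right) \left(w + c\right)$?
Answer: $-29480$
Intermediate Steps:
$z{\left(c,w \right)} = 2 c \left(c + w\right)$
$u = -88$ ($u = 31 - 119 = -88$)
$\left(z{\left(19,-14 \right)} + 145\right) u = \left(2 \cdot 19 \left(19 - 14\right) + 145\right) \left(-88\right) = \left(2 \cdot 19 \cdot 5 + 145\right) \left(-88\right) = \left(190 + 145\right) \left(-88\right) = 335 \left(-88\right) = -29480$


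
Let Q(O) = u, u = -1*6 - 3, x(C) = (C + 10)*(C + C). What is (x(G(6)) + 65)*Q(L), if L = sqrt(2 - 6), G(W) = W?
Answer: -2313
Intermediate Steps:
x(C) = 2*C*(10 + C) (x(C) = (10 + C)*(2*C) = 2*C*(10 + C))
u = -9 (u = -6 - 3 = -9)
L = 2*I (L = sqrt(-4) = 2*I ≈ 2.0*I)
Q(O) = -9
(x(G(6)) + 65)*Q(L) = (2*6*(10 + 6) + 65)*(-9) = (2*6*16 + 65)*(-9) = (192 + 65)*(-9) = 257*(-9) = -2313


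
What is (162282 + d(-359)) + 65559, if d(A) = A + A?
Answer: 227123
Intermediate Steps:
d(A) = 2*A
(162282 + d(-359)) + 65559 = (162282 + 2*(-359)) + 65559 = (162282 - 718) + 65559 = 161564 + 65559 = 227123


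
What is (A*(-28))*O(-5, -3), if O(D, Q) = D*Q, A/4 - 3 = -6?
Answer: 5040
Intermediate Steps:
A = -12 (A = 12 + 4*(-6) = 12 - 24 = -12)
(A*(-28))*O(-5, -3) = (-12*(-28))*(-5*(-3)) = 336*15 = 5040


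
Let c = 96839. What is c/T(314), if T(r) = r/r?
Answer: 96839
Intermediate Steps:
T(r) = 1
c/T(314) = 96839/1 = 96839*1 = 96839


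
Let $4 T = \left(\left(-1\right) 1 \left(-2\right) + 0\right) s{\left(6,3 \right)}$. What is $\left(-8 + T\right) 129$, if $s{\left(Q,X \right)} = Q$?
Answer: $-645$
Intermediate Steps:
$T = 3$ ($T = \frac{\left(\left(-1\right) 1 \left(-2\right) + 0\right) 6}{4} = \frac{\left(\left(-1\right) \left(-2\right) + 0\right) 6}{4} = \frac{\left(2 + 0\right) 6}{4} = \frac{2 \cdot 6}{4} = \frac{1}{4} \cdot 12 = 3$)
$\left(-8 + T\right) 129 = \left(-8 + 3\right) 129 = \left(-5\right) 129 = -645$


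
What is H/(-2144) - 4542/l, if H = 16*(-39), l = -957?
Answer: 215317/42746 ≈ 5.0371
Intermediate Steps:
H = -624
H/(-2144) - 4542/l = -624/(-2144) - 4542/(-957) = -624*(-1/2144) - 4542*(-1/957) = 39/134 + 1514/319 = 215317/42746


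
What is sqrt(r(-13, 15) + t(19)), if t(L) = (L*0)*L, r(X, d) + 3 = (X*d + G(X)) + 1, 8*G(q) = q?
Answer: I*sqrt(3178)/4 ≈ 14.093*I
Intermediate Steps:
G(q) = q/8
r(X, d) = -2 + X/8 + X*d (r(X, d) = -3 + ((X*d + X/8) + 1) = -3 + ((X/8 + X*d) + 1) = -3 + (1 + X/8 + X*d) = -2 + X/8 + X*d)
t(L) = 0 (t(L) = 0*L = 0)
sqrt(r(-13, 15) + t(19)) = sqrt((-2 + (1/8)*(-13) - 13*15) + 0) = sqrt((-2 - 13/8 - 195) + 0) = sqrt(-1589/8 + 0) = sqrt(-1589/8) = I*sqrt(3178)/4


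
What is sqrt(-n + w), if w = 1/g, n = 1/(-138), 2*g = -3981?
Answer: sqrt(226160610)/183126 ≈ 0.082122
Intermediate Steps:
g = -3981/2 (g = (1/2)*(-3981) = -3981/2 ≈ -1990.5)
n = -1/138 ≈ -0.0072464
w = -2/3981 (w = 1/(-3981/2) = -2/3981 ≈ -0.00050239)
sqrt(-n + w) = sqrt(-1*(-1/138) - 2/3981) = sqrt(1/138 - 2/3981) = sqrt(1235/183126) = sqrt(226160610)/183126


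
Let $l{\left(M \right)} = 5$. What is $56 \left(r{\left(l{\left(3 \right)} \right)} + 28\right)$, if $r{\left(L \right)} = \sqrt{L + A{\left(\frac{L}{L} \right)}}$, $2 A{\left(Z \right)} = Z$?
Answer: $1568 + 28 \sqrt{22} \approx 1699.3$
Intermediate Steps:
$A{\left(Z \right)} = \frac{Z}{2}$
$r{\left(L \right)} = \sqrt{\frac{1}{2} + L}$ ($r{\left(L \right)} = \sqrt{L + \frac{L \frac{1}{L}}{2}} = \sqrt{L + \frac{1}{2} \cdot 1} = \sqrt{L + \frac{1}{2}} = \sqrt{\frac{1}{2} + L}$)
$56 \left(r{\left(l{\left(3 \right)} \right)} + 28\right) = 56 \left(\frac{\sqrt{2 + 4 \cdot 5}}{2} + 28\right) = 56 \left(\frac{\sqrt{2 + 20}}{2} + 28\right) = 56 \left(\frac{\sqrt{22}}{2} + 28\right) = 56 \left(28 + \frac{\sqrt{22}}{2}\right) = 1568 + 28 \sqrt{22}$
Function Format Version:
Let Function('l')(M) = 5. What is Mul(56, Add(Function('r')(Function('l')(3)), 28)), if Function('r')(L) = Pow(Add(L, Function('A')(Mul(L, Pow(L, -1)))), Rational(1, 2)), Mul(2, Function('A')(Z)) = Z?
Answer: Add(1568, Mul(28, Pow(22, Rational(1, 2)))) ≈ 1699.3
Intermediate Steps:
Function('A')(Z) = Mul(Rational(1, 2), Z)
Function('r')(L) = Pow(Add(Rational(1, 2), L), Rational(1, 2)) (Function('r')(L) = Pow(Add(L, Mul(Rational(1, 2), Mul(L, Pow(L, -1)))), Rational(1, 2)) = Pow(Add(L, Mul(Rational(1, 2), 1)), Rational(1, 2)) = Pow(Add(L, Rational(1, 2)), Rational(1, 2)) = Pow(Add(Rational(1, 2), L), Rational(1, 2)))
Mul(56, Add(Function('r')(Function('l')(3)), 28)) = Mul(56, Add(Mul(Rational(1, 2), Pow(Add(2, Mul(4, 5)), Rational(1, 2))), 28)) = Mul(56, Add(Mul(Rational(1, 2), Pow(Add(2, 20), Rational(1, 2))), 28)) = Mul(56, Add(Mul(Rational(1, 2), Pow(22, Rational(1, 2))), 28)) = Mul(56, Add(28, Mul(Rational(1, 2), Pow(22, Rational(1, 2))))) = Add(1568, Mul(28, Pow(22, Rational(1, 2))))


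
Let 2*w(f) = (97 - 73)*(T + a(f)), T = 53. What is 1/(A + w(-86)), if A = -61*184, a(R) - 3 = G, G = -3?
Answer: -1/10588 ≈ -9.4447e-5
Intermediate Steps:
a(R) = 0 (a(R) = 3 - 3 = 0)
A = -11224
w(f) = 636 (w(f) = ((97 - 73)*(53 + 0))/2 = (24*53)/2 = (½)*1272 = 636)
1/(A + w(-86)) = 1/(-11224 + 636) = 1/(-10588) = -1/10588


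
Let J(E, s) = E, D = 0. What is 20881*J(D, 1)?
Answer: 0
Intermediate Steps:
20881*J(D, 1) = 20881*0 = 0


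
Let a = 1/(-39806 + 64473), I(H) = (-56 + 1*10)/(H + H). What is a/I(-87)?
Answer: 87/567341 ≈ 0.00015335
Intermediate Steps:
I(H) = -23/H (I(H) = (-56 + 10)/((2*H)) = -23/H)
a = 1/24667 ≈ 4.0540e-5
a/I(-87) = 1/(24667*((-23/(-87)))) = 1/(24667*((-23*(-1/87)))) = 1/(24667*(23/87)) = (1/24667)*(87/23) = 87/567341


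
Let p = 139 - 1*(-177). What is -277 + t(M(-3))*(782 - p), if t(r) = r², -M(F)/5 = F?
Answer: 104573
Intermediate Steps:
M(F) = -5*F
p = 316 (p = 139 + 177 = 316)
-277 + t(M(-3))*(782 - p) = -277 + (-5*(-3))²*(782 - 1*316) = -277 + 15²*(782 - 316) = -277 + 225*466 = -277 + 104850 = 104573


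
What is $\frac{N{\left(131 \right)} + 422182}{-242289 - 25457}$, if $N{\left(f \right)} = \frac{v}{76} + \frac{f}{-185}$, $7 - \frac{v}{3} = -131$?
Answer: $- \frac{2967972777}{1882254380} \approx -1.5768$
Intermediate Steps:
$v = 414$ ($v = 21 - -393 = 21 + 393 = 414$)
$N{\left(f \right)} = \frac{207}{38} - \frac{f}{185}$ ($N{\left(f \right)} = \frac{414}{76} + \frac{f}{-185} = 414 \cdot \frac{1}{76} + f \left(- \frac{1}{185}\right) = \frac{207}{38} - \frac{f}{185}$)
$\frac{N{\left(131 \right)} + 422182}{-242289 - 25457} = \frac{\left(\frac{207}{38} - \frac{131}{185}\right) + 422182}{-242289 - 25457} = \frac{\left(\frac{207}{38} - \frac{131}{185}\right) + 422182}{-267746} = \left(\frac{33317}{7030} + 422182\right) \left(- \frac{1}{267746}\right) = \frac{2967972777}{7030} \left(- \frac{1}{267746}\right) = - \frac{2967972777}{1882254380}$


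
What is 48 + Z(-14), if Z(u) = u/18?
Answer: 425/9 ≈ 47.222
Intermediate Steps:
Z(u) = u/18 (Z(u) = u*(1/18) = u/18)
48 + Z(-14) = 48 + (1/18)*(-14) = 48 - 7/9 = 425/9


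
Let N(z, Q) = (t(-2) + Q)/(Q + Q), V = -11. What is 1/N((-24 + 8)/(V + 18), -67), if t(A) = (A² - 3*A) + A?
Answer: 134/59 ≈ 2.2712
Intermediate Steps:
t(A) = A² - 2*A
N(z, Q) = (8 + Q)/(2*Q) (N(z, Q) = (-2*(-2 - 2) + Q)/(Q + Q) = (-2*(-4) + Q)/((2*Q)) = (8 + Q)*(1/(2*Q)) = (8 + Q)/(2*Q))
1/N((-24 + 8)/(V + 18), -67) = 1/((½)*(8 - 67)/(-67)) = 1/((½)*(-1/67)*(-59)) = 1/(59/134) = 134/59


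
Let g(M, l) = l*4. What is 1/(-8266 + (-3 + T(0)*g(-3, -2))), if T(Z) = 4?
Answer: -1/8301 ≈ -0.00012047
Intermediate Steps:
g(M, l) = 4*l
1/(-8266 + (-3 + T(0)*g(-3, -2))) = 1/(-8266 + (-3 + 4*(4*(-2)))) = 1/(-8266 + (-3 + 4*(-8))) = 1/(-8266 + (-3 - 32)) = 1/(-8266 - 35) = 1/(-8301) = -1/8301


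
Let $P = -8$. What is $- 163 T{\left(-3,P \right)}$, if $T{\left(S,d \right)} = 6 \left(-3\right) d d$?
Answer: $187776$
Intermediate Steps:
$T{\left(S,d \right)} = - 18 d^{2}$ ($T{\left(S,d \right)} = - 18 d d = - 18 d^{2}$)
$- 163 T{\left(-3,P \right)} = - 163 \left(- 18 \left(-8\right)^{2}\right) = - 163 \left(\left(-18\right) 64\right) = \left(-163\right) \left(-1152\right) = 187776$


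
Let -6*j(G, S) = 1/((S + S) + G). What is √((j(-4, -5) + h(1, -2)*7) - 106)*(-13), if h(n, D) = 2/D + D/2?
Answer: -13*I*√211659/42 ≈ -142.4*I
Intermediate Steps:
h(n, D) = D/2 + 2/D (h(n, D) = 2/D + D*(½) = 2/D + D/2 = D/2 + 2/D)
j(G, S) = -1/(6*(G + 2*S)) (j(G, S) = -1/(6*((S + S) + G)) = -1/(6*(2*S + G)) = -1/(6*(G + 2*S)))
√((j(-4, -5) + h(1, -2)*7) - 106)*(-13) = √((-1/(6*(-4) + 12*(-5)) + ((½)*(-2) + 2/(-2))*7) - 106)*(-13) = √((-1/(-24 - 60) + (-1 + 2*(-½))*7) - 106)*(-13) = √((-1/(-84) + (-1 - 1)*7) - 106)*(-13) = √((-1*(-1/84) - 2*7) - 106)*(-13) = √((1/84 - 14) - 106)*(-13) = √(-1175/84 - 106)*(-13) = √(-10079/84)*(-13) = (I*√211659/42)*(-13) = -13*I*√211659/42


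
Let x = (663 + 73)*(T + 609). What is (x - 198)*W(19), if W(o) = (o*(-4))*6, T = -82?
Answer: -176779344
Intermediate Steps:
W(o) = -24*o (W(o) = -4*o*6 = -24*o)
x = 387872 (x = (663 + 73)*(-82 + 609) = 736*527 = 387872)
(x - 198)*W(19) = (387872 - 198)*(-24*19) = 387674*(-456) = -176779344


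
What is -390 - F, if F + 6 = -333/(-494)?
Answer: -190029/494 ≈ -384.67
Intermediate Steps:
F = -2631/494 (F = -6 - 333/(-494) = -6 - 333*(-1/494) = -6 + 333/494 = -2631/494 ≈ -5.3259)
-390 - F = -390 - 1*(-2631/494) = -390 + 2631/494 = -190029/494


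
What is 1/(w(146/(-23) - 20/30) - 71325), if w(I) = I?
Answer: -69/4921909 ≈ -1.4019e-5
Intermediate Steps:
1/(w(146/(-23) - 20/30) - 71325) = 1/((146/(-23) - 20/30) - 71325) = 1/((146*(-1/23) - 20*1/30) - 71325) = 1/((-146/23 - ⅔) - 71325) = 1/(-484/69 - 71325) = 1/(-4921909/69) = -69/4921909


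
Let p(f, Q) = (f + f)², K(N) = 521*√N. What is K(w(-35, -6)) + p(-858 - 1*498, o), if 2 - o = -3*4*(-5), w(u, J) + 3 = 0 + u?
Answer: 7354944 + 521*I*√38 ≈ 7.3549e+6 + 3211.7*I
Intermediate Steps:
w(u, J) = -3 + u (w(u, J) = -3 + (0 + u) = -3 + u)
o = -58 (o = 2 - (-3*4)*(-5) = 2 - (-12)*(-5) = 2 - 1*60 = 2 - 60 = -58)
p(f, Q) = 4*f² (p(f, Q) = (2*f)² = 4*f²)
K(w(-35, -6)) + p(-858 - 1*498, o) = 521*√(-3 - 35) + 4*(-858 - 1*498)² = 521*√(-38) + 4*(-858 - 498)² = 521*(I*√38) + 4*(-1356)² = 521*I*√38 + 4*1838736 = 521*I*√38 + 7354944 = 7354944 + 521*I*√38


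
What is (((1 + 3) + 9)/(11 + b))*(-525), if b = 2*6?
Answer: -6825/23 ≈ -296.74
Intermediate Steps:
b = 12
(((1 + 3) + 9)/(11 + b))*(-525) = (((1 + 3) + 9)/(11 + 12))*(-525) = ((4 + 9)/23)*(-525) = ((1/23)*13)*(-525) = (13/23)*(-525) = -6825/23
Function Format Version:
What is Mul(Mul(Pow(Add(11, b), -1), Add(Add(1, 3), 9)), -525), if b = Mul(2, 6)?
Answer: Rational(-6825, 23) ≈ -296.74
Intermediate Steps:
b = 12
Mul(Mul(Pow(Add(11, b), -1), Add(Add(1, 3), 9)), -525) = Mul(Mul(Pow(Add(11, 12), -1), Add(Add(1, 3), 9)), -525) = Mul(Mul(Pow(23, -1), Add(4, 9)), -525) = Mul(Mul(Rational(1, 23), 13), -525) = Mul(Rational(13, 23), -525) = Rational(-6825, 23)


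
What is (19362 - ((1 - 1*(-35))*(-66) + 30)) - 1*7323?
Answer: 14385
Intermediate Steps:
(19362 - ((1 - 1*(-35))*(-66) + 30)) - 1*7323 = (19362 - ((1 + 35)*(-66) + 30)) - 7323 = (19362 - (36*(-66) + 30)) - 7323 = (19362 - (-2376 + 30)) - 7323 = (19362 - 1*(-2346)) - 7323 = (19362 + 2346) - 7323 = 21708 - 7323 = 14385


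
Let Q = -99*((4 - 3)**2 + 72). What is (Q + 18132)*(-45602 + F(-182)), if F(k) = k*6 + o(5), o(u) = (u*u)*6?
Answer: -507562320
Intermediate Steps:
o(u) = 6*u**2 (o(u) = u**2*6 = 6*u**2)
F(k) = 150 + 6*k (F(k) = k*6 + 6*5**2 = 6*k + 6*25 = 6*k + 150 = 150 + 6*k)
Q = -7227 (Q = -99*(1**2 + 72) = -99*(1 + 72) = -99*73 = -7227)
(Q + 18132)*(-45602 + F(-182)) = (-7227 + 18132)*(-45602 + (150 + 6*(-182))) = 10905*(-45602 + (150 - 1092)) = 10905*(-45602 - 942) = 10905*(-46544) = -507562320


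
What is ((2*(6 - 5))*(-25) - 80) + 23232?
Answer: 23102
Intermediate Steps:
((2*(6 - 5))*(-25) - 80) + 23232 = ((2*1)*(-25) - 80) + 23232 = (2*(-25) - 80) + 23232 = (-50 - 80) + 23232 = -130 + 23232 = 23102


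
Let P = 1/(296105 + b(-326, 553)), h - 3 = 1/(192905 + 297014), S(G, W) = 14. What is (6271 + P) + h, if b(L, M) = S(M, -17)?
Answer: 910196311826952/145074324361 ≈ 6274.0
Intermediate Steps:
h = 1469758/489919 (h = 3 + 1/(192905 + 297014) = 3 + 1/489919 = 1469758/489919 ≈ 3.0000)
b(L, M) = 14
P = 1/296119 (P = 1/(296105 + 14) = 1/296119 ≈ 3.3770e-6)
(6271 + P) + h = (6271 + 1/296119) + 1469758/489919 = 1856962250/296119 + 1469758/489919 = 910196311826952/145074324361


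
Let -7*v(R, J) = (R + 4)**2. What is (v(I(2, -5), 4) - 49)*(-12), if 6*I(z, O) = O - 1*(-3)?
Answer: 12832/21 ≈ 611.05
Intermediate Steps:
I(z, O) = 1/2 + O/6 (I(z, O) = (O - 1*(-3))/6 = (O + 3)/6 = (3 + O)/6 = 1/2 + O/6)
v(R, J) = -(4 + R)**2/7 (v(R, J) = -(R + 4)**2/7 = -(4 + R)**2/7)
(v(I(2, -5), 4) - 49)*(-12) = (-(4 + (1/2 + (1/6)*(-5)))**2/7 - 49)*(-12) = (-(4 + (1/2 - 5/6))**2/7 - 49)*(-12) = (-(4 - 1/3)**2/7 - 49)*(-12) = (-(11/3)**2/7 - 49)*(-12) = (-1/7*121/9 - 49)*(-12) = (-121/63 - 49)*(-12) = -3208/63*(-12) = 12832/21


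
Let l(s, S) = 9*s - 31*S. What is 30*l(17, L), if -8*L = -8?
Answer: 3660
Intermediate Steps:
L = 1 (L = -⅛*(-8) = 1)
l(s, S) = -31*S + 9*s
30*l(17, L) = 30*(-31*1 + 9*17) = 30*(-31 + 153) = 30*122 = 3660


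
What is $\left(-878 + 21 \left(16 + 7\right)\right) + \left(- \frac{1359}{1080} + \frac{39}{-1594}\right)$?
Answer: $- \frac{37900487}{95640} \approx -396.28$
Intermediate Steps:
$\left(-878 + 21 \left(16 + 7\right)\right) + \left(- \frac{1359}{1080} + \frac{39}{-1594}\right) = \left(-878 + 21 \cdot 23\right) + \left(\left(-1359\right) \frac{1}{1080} + 39 \left(- \frac{1}{1594}\right)\right) = \left(-878 + 483\right) - \frac{122687}{95640} = -395 - \frac{122687}{95640} = - \frac{37900487}{95640}$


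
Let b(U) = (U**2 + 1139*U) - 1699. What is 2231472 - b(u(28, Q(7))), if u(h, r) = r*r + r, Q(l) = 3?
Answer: 2219359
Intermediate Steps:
u(h, r) = r + r**2 (u(h, r) = r**2 + r = r + r**2)
b(U) = -1699 + U**2 + 1139*U
2231472 - b(u(28, Q(7))) = 2231472 - (-1699 + (3*(1 + 3))**2 + 1139*(3*(1 + 3))) = 2231472 - (-1699 + (3*4)**2 + 1139*(3*4)) = 2231472 - (-1699 + 12**2 + 1139*12) = 2231472 - (-1699 + 144 + 13668) = 2231472 - 1*12113 = 2231472 - 12113 = 2219359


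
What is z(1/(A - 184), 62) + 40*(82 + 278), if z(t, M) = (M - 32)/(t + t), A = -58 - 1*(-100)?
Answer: 12270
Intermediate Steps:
A = 42 (A = -58 + 100 = 42)
z(t, M) = (-32 + M)/(2*t) (z(t, M) = (-32 + M)/((2*t)) = (-32 + M)*(1/(2*t)) = (-32 + M)/(2*t))
z(1/(A - 184), 62) + 40*(82 + 278) = (-32 + 62)/(2*(1/(42 - 184))) + 40*(82 + 278) = (1/2)*30/1/(-142) + 40*360 = (1/2)*30/(-1/142) + 14400 = (1/2)*(-142)*30 + 14400 = -2130 + 14400 = 12270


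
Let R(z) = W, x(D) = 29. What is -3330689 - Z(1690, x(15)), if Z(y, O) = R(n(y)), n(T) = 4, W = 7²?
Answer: -3330738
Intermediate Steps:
W = 49
R(z) = 49
Z(y, O) = 49
-3330689 - Z(1690, x(15)) = -3330689 - 1*49 = -3330689 - 49 = -3330738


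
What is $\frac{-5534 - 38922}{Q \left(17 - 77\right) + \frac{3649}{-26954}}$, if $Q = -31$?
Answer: $- \frac{1198267024}{50130791} \approx -23.903$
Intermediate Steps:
$\frac{-5534 - 38922}{Q \left(17 - 77\right) + \frac{3649}{-26954}} = \frac{-5534 - 38922}{- 31 \left(17 - 77\right) + \frac{3649}{-26954}} = - \frac{44456}{\left(-31\right) \left(-60\right) + 3649 \left(- \frac{1}{26954}\right)} = - \frac{44456}{1860 - \frac{3649}{26954}} = - \frac{44456}{\frac{50130791}{26954}} = \left(-44456\right) \frac{26954}{50130791} = - \frac{1198267024}{50130791}$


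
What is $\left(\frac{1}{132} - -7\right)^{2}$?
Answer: $\frac{855625}{17424} \approx 49.106$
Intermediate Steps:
$\left(\frac{1}{132} - -7\right)^{2} = \left(\frac{1}{132} + \left(-21 + 28\right)\right)^{2} = \left(\frac{1}{132} + 7\right)^{2} = \left(\frac{925}{132}\right)^{2} = \frac{855625}{17424}$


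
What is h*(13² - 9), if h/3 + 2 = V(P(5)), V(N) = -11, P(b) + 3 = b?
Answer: -6240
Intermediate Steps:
P(b) = -3 + b
h = -39 (h = -6 + 3*(-11) = -6 - 33 = -39)
h*(13² - 9) = -39*(13² - 9) = -39*(169 - 9) = -39*160 = -6240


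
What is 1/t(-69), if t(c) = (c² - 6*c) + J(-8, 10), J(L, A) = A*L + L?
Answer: 1/5087 ≈ 0.00019658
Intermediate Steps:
J(L, A) = L + A*L
t(c) = -88 + c² - 6*c (t(c) = (c² - 6*c) - 8*(1 + 10) = (c² - 6*c) - 8*11 = (c² - 6*c) - 88 = -88 + c² - 6*c)
1/t(-69) = 1/(-88 + (-69)² - 6*(-69)) = 1/(-88 + 4761 + 414) = 1/5087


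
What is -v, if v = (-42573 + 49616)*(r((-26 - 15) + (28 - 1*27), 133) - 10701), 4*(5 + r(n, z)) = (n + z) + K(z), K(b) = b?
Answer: 150008857/2 ≈ 7.5004e+7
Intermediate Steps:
r(n, z) = -5 + z/2 + n/4 (r(n, z) = -5 + ((n + z) + z)/4 = -5 + (n + 2*z)/4 = -5 + (z/2 + n/4) = -5 + z/2 + n/4)
v = -150008857/2 (v = (-42573 + 49616)*((-5 + (½)*133 + ((-26 - 15) + (28 - 1*27))/4) - 10701) = 7043*((-5 + 133/2 + (-41 + (28 - 27))/4) - 10701) = 7043*((-5 + 133/2 + (-41 + 1)/4) - 10701) = 7043*((-5 + 133/2 + (¼)*(-40)) - 10701) = 7043*((-5 + 133/2 - 10) - 10701) = 7043*(103/2 - 10701) = 7043*(-21299/2) = -150008857/2 ≈ -7.5004e+7)
-v = -1*(-150008857/2) = 150008857/2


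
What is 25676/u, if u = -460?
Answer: -6419/115 ≈ -55.817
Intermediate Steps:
25676/u = 25676/(-460) = 25676*(-1/460) = -6419/115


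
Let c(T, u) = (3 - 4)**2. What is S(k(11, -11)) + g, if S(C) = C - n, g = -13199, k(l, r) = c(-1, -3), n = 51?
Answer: -13249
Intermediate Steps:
c(T, u) = 1 (c(T, u) = (-1)**2 = 1)
k(l, r) = 1
S(C) = -51 + C (S(C) = C - 1*51 = C - 51 = -51 + C)
S(k(11, -11)) + g = (-51 + 1) - 13199 = -50 - 13199 = -13249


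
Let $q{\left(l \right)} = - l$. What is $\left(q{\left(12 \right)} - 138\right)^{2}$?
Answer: $22500$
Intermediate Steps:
$\left(q{\left(12 \right)} - 138\right)^{2} = \left(\left(-1\right) 12 - 138\right)^{2} = \left(-12 - 138\right)^{2} = \left(-150\right)^{2} = 22500$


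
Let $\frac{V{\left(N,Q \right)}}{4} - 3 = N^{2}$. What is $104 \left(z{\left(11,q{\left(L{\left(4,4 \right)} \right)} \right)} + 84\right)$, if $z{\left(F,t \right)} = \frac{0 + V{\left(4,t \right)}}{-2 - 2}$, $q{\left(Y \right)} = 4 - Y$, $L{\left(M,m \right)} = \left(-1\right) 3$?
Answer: $6760$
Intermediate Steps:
$V{\left(N,Q \right)} = 12 + 4 N^{2}$
$L{\left(M,m \right)} = -3$
$z{\left(F,t \right)} = -19$ ($z{\left(F,t \right)} = \frac{0 + \left(12 + 4 \cdot 4^{2}\right)}{-2 - 2} = \frac{0 + \left(12 + 4 \cdot 16\right)}{-4} = \left(0 + \left(12 + 64\right)\right) \left(- \frac{1}{4}\right) = \left(0 + 76\right) \left(- \frac{1}{4}\right) = 76 \left(- \frac{1}{4}\right) = -19$)
$104 \left(z{\left(11,q{\left(L{\left(4,4 \right)} \right)} \right)} + 84\right) = 104 \left(-19 + 84\right) = 104 \cdot 65 = 6760$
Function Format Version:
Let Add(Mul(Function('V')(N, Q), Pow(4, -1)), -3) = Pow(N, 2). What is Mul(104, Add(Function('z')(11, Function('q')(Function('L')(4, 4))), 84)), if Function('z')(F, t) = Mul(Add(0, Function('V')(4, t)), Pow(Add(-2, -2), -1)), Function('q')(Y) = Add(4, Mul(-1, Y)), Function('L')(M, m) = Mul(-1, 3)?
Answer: 6760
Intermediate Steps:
Function('V')(N, Q) = Add(12, Mul(4, Pow(N, 2)))
Function('L')(M, m) = -3
Function('z')(F, t) = -19 (Function('z')(F, t) = Mul(Add(0, Add(12, Mul(4, Pow(4, 2)))), Pow(Add(-2, -2), -1)) = Mul(Add(0, Add(12, Mul(4, 16))), Pow(-4, -1)) = Mul(Add(0, Add(12, 64)), Rational(-1, 4)) = Mul(Add(0, 76), Rational(-1, 4)) = Mul(76, Rational(-1, 4)) = -19)
Mul(104, Add(Function('z')(11, Function('q')(Function('L')(4, 4))), 84)) = Mul(104, Add(-19, 84)) = Mul(104, 65) = 6760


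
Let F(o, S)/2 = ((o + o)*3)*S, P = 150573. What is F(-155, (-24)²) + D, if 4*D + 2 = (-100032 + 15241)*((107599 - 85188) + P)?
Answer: -7335885893/2 ≈ -3.6679e+9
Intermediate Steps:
F(o, S) = 12*S*o (F(o, S) = 2*(((o + o)*3)*S) = 2*(((2*o)*3)*S) = 2*((6*o)*S) = 2*(6*S*o) = 12*S*o)
D = -7333743173/2 (D = -½ + ((-100032 + 15241)*((107599 - 85188) + 150573))/4 = -½ + (-84791*(22411 + 150573))/4 = -½ + (-84791*172984)/4 = -½ + (¼)*(-14667486344) = -½ - 3666871586 = -7333743173/2 ≈ -3.6669e+9)
F(-155, (-24)²) + D = 12*(-24)²*(-155) - 7333743173/2 = 12*576*(-155) - 7333743173/2 = -1071360 - 7333743173/2 = -7335885893/2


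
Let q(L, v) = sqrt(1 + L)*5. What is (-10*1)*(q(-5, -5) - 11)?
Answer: 110 - 100*I ≈ 110.0 - 100.0*I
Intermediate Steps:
q(L, v) = 5*sqrt(1 + L)
(-10*1)*(q(-5, -5) - 11) = (-10*1)*(5*sqrt(1 - 5) - 11) = -10*(5*sqrt(-4) - 11) = -10*(5*(2*I) - 11) = -10*(10*I - 11) = -10*(-11 + 10*I) = 110 - 100*I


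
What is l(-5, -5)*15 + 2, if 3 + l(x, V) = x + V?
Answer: -193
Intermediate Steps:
l(x, V) = -3 + V + x (l(x, V) = -3 + (x + V) = -3 + (V + x) = -3 + V + x)
l(-5, -5)*15 + 2 = (-3 - 5 - 5)*15 + 2 = -13*15 + 2 = -195 + 2 = -193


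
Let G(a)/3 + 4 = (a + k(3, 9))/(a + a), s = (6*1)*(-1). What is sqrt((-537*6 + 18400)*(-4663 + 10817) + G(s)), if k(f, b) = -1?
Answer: sqrt(373621607)/2 ≈ 9664.6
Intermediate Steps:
s = -6 (s = 6*(-1) = -6)
G(a) = -12 + 3*(-1 + a)/(2*a) (G(a) = -12 + 3*((a - 1)/(a + a)) = -12 + 3*((-1 + a)/((2*a))) = -12 + 3*((-1 + a)*(1/(2*a))) = -12 + 3*((-1 + a)/(2*a)) = -12 + 3*(-1 + a)/(2*a))
sqrt((-537*6 + 18400)*(-4663 + 10817) + G(s)) = sqrt((-537*6 + 18400)*(-4663 + 10817) + (3/2)*(-1 - 7*(-6))/(-6)) = sqrt((-3222 + 18400)*6154 + (3/2)*(-1/6)*(-1 + 42)) = sqrt(15178*6154 + (3/2)*(-1/6)*41) = sqrt(93405412 - 41/4) = sqrt(373621607/4) = sqrt(373621607)/2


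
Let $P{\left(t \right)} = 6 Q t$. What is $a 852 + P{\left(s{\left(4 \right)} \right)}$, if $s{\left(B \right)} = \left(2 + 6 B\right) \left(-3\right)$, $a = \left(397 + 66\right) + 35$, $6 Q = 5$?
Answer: $423906$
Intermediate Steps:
$Q = \frac{5}{6}$ ($Q = \frac{1}{6} \cdot 5 = \frac{5}{6} \approx 0.83333$)
$a = 498$ ($a = 463 + 35 = 498$)
$s{\left(B \right)} = -6 - 18 B$
$P{\left(t \right)} = 5 t$ ($P{\left(t \right)} = 6 \cdot \frac{5}{6} t = 5 t$)
$a 852 + P{\left(s{\left(4 \right)} \right)} = 498 \cdot 852 + 5 \left(-6 - 72\right) = 424296 + 5 \left(-6 - 72\right) = 424296 + 5 \left(-78\right) = 424296 - 390 = 423906$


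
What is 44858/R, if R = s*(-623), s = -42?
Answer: 22429/13083 ≈ 1.7144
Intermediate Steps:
R = 26166 (R = -42*(-623) = 26166)
44858/R = 44858/26166 = 44858*(1/26166) = 22429/13083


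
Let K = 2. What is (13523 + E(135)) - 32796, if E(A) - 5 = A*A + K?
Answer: -1041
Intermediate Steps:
E(A) = 7 + A**2 (E(A) = 5 + (A*A + 2) = 5 + (A**2 + 2) = 5 + (2 + A**2) = 7 + A**2)
(13523 + E(135)) - 32796 = (13523 + (7 + 135**2)) - 32796 = (13523 + (7 + 18225)) - 32796 = (13523 + 18232) - 32796 = 31755 - 32796 = -1041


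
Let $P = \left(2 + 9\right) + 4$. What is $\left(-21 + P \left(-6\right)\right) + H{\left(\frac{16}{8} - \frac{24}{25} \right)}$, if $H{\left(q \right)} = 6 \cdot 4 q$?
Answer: $- \frac{2151}{25} \approx -86.04$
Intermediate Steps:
$H{\left(q \right)} = 24 q$
$P = 15$ ($P = 11 + 4 = 15$)
$\left(-21 + P \left(-6\right)\right) + H{\left(\frac{16}{8} - \frac{24}{25} \right)} = \left(-21 + 15 \left(-6\right)\right) + 24 \left(\frac{16}{8} - \frac{24}{25}\right) = \left(-21 - 90\right) + 24 \left(16 \cdot \frac{1}{8} - \frac{24}{25}\right) = -111 + 24 \left(2 - \frac{24}{25}\right) = -111 + 24 \cdot \frac{26}{25} = -111 + \frac{624}{25} = - \frac{2151}{25}$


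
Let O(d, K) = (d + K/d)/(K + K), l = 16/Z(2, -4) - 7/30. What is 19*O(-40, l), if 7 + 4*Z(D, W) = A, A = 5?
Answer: 893627/77360 ≈ 11.552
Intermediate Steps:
Z(D, W) = -1/2 (Z(D, W) = -7/4 + (1/4)*5 = -7/4 + 5/4 = -1/2)
l = -967/30 (l = 16/(-1/2) - 7/30 = 16*(-2) - 7*1/30 = -32 - 7/30 = -967/30 ≈ -32.233)
O(d, K) = (d + K/d)/(2*K) (O(d, K) = (d + K/d)/((2*K)) = (d + K/d)*(1/(2*K)) = (d + K/d)/(2*K))
19*O(-40, l) = 19*((1/2)*(-967/30 + (-40)**2)/(-967/30*(-40))) = 19*((1/2)*(-30/967)*(-1/40)*(-967/30 + 1600)) = 19*((1/2)*(-30/967)*(-1/40)*(47033/30)) = 19*(47033/77360) = 893627/77360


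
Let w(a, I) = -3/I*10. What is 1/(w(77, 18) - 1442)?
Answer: -3/4331 ≈ -0.00069268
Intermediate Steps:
w(a, I) = -30/I
1/(w(77, 18) - 1442) = 1/(-30/18 - 1442) = 1/(-30*1/18 - 1442) = 1/(-5/3 - 1442) = 1/(-4331/3) = -3/4331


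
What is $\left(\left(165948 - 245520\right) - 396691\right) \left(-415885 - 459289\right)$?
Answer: $416812994762$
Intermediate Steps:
$\left(\left(165948 - 245520\right) - 396691\right) \left(-415885 - 459289\right) = \left(-79572 - 396691\right) \left(-875174\right) = \left(-476263\right) \left(-875174\right) = 416812994762$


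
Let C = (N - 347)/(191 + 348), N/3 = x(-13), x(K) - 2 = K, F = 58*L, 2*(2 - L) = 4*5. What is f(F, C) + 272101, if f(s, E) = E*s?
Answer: 146838759/539 ≈ 2.7243e+5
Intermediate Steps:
L = -8 (L = 2 - 2*5 = 2 - 1/2*20 = 2 - 10 = -8)
F = -464 (F = 58*(-8) = -464)
x(K) = 2 + K
N = -33 (N = 3*(2 - 13) = 3*(-11) = -33)
C = -380/539 (C = (-33 - 347)/(191 + 348) = -380/539 ≈ -0.70501)
f(F, C) + 272101 = -380/539*(-464) + 272101 = 176320/539 + 272101 = 146838759/539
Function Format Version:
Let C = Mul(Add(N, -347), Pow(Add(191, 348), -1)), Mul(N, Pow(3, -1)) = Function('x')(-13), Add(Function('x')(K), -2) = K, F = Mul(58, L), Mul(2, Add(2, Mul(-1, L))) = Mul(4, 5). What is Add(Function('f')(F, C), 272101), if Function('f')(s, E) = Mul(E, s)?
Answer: Rational(146838759, 539) ≈ 2.7243e+5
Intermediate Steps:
L = -8 (L = Add(2, Mul(Rational(-1, 2), Mul(4, 5))) = Add(2, Mul(Rational(-1, 2), 20)) = Add(2, -10) = -8)
F = -464 (F = Mul(58, -8) = -464)
Function('x')(K) = Add(2, K)
N = -33 (N = Mul(3, Add(2, -13)) = Mul(3, -11) = -33)
C = Rational(-380, 539) (C = Mul(Add(-33, -347), Pow(Add(191, 348), -1)) = Mul(-380, Pow(539, -1)) = Mul(-380, Rational(1, 539)) = Rational(-380, 539) ≈ -0.70501)
Add(Function('f')(F, C), 272101) = Add(Mul(Rational(-380, 539), -464), 272101) = Add(Rational(176320, 539), 272101) = Rational(146838759, 539)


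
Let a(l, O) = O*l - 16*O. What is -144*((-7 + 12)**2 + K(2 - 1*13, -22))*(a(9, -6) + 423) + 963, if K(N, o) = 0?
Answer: -1673037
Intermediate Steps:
a(l, O) = -16*O + O*l
-144*((-7 + 12)**2 + K(2 - 1*13, -22))*(a(9, -6) + 423) + 963 = -144*((-7 + 12)**2 + 0)*(-6*(-16 + 9) + 423) + 963 = -144*(5**2 + 0)*(-6*(-7) + 423) + 963 = -144*(25 + 0)*(42 + 423) + 963 = -3600*465 + 963 = -144*11625 + 963 = -1674000 + 963 = -1673037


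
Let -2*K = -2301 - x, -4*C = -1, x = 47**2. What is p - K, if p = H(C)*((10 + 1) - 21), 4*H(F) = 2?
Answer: -2260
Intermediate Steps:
x = 2209
C = 1/4 (C = -1/4*(-1) = 1/4 ≈ 0.25000)
H(F) = 1/2 (H(F) = (1/4)*2 = 1/2)
K = 2255 (K = -(-2301 - 1*2209)/2 = -(-2301 - 2209)/2 = -1/2*(-4510) = 2255)
p = -5 (p = ((10 + 1) - 21)/2 = (11 - 21)/2 = (1/2)*(-10) = -5)
p - K = -5 - 1*2255 = -5 - 2255 = -2260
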